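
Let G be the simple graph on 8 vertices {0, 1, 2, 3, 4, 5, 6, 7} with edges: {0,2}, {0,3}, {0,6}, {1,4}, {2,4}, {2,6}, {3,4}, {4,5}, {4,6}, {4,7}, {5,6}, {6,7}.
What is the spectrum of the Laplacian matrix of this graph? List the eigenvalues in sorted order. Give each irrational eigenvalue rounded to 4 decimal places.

Each diagonal entry of L is the vertex degree and each off-diagonal entry is -1 where an edge is present, 0 otherwise; in the order [0, 1, 2, 3, 4, 5, 6, 7] the diagonal is [3, 1, 3, 2, 6, 2, 5, 2]. The multiplicity of 0 as a Laplacian eigenvalue equals the number of connected components. The single zero eigenvalue shows the graph is connected. There is one zero in the spectrum, matching the 1 component.

[0, 0.9546, 1.5179, 2, 2.3868, 4, 5.9586, 7.1821]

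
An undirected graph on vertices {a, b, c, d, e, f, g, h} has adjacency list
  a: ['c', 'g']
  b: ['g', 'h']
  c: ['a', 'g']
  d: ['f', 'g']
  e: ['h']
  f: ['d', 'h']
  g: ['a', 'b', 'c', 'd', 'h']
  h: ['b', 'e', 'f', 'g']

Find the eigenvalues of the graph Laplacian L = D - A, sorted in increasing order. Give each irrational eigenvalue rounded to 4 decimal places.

[0, 0.6714, 1, 1.6360, 2.7169, 3, 4.6947, 6.2810]

Reading degrees in the order [a, b, c, d, e, f, g, h] gives [2, 2, 2, 2, 1, 2, 5, 4]; set D = diag(2, 2, 2, 2, 1, 2, 5, 4) and form L = D - A. L is symmetric positive semidefinite, so every eigenvalue is real and nonnegative. The single zero eigenvalue shows the graph is connected. There is one zero in the spectrum, matching the 1 component. By the matrix-tree theorem the graph has (1/8) * product of the nonzero eigenvalues = 33 spanning trees.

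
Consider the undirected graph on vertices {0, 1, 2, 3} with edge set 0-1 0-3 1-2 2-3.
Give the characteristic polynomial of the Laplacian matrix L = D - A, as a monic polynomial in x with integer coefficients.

Reading degrees in the order [0, 1, 2, 3] gives [2, 2, 2, 2]; set D = diag(2, 2, 2, 2) and form L = D - A. The eigenvalues of L are [0, 2, 2, 4]; the characteristic polynomial is the product of (x - lambda_i), which multiplies out to x^4 - 8x^3 + 20x^2 - 16x. Since p(0) = det(-L) = 0, x divides p(x). The largest eigenvalue, 4, is at most the vertex count 4. By the matrix-tree theorem the graph has (1/4) * product of the nonzero eigenvalues = 4 spanning trees.

x^4 - 8x^3 + 20x^2 - 16x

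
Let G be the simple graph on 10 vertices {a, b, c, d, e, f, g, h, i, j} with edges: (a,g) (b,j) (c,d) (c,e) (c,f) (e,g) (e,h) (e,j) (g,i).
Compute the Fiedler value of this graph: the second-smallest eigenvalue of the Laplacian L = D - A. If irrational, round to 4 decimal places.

Each diagonal entry of L is the vertex degree and each off-diagonal entry is -1 where an edge is present, 0 otherwise; in the order [a, b, c, d, e, f, g, h, i, j] the diagonal is [1, 1, 3, 1, 4, 1, 3, 1, 1, 2]. The sorted Laplacian eigenvalues are [0, 0.2679, 0.3426, 0.7482, 1, 1, 2.2345, 3.1746, 3.7321, 5.5002]; the algebraic connectivity is the second entry, 0.2679. There is one zero in the spectrum, matching the 1 component. The largest eigenvalue, 5.5002, is at most the vertex count 10.

0.2679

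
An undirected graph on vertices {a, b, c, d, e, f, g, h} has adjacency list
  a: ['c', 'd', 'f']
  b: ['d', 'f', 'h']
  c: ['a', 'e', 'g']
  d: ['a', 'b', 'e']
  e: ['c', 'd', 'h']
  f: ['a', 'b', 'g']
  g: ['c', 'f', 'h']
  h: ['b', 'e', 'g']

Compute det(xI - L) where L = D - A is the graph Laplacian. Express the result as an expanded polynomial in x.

x^8 - 24x^7 + 240x^6 - 1296x^5 + 4080x^4 - 7488x^3 + 7424x^2 - 3072x

Each diagonal entry of L is the vertex degree and each off-diagonal entry is -1 where an edge is present, 0 otherwise; in the order [a, b, c, d, e, f, g, h] the diagonal is [3, 3, 3, 3, 3, 3, 3, 3]. The eigenvalues of L are [0, 2, 2, 2, 4, 4, 4, 6]; the characteristic polynomial is the product of (x - lambda_i), which multiplies out to x^8 - 24x^7 + 240x^6 - 1296x^5 + 4080x^4 - 7488x^3 + 7424x^2 - 3072x. The constant term is 0 because L is singular (the all-ones vector lies in its kernel). By the matrix-tree theorem the graph has (1/8) * product of the nonzero eigenvalues = 384 spanning trees.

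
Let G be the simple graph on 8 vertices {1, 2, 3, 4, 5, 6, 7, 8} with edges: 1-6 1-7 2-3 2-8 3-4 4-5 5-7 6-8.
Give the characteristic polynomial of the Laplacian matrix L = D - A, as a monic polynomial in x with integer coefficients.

With the vertex order [1, 2, 3, 4, 5, 6, 7, 8], the degrees are [2, 2, 2, 2, 2, 2, 2, 2], giving D = diag(2, 2, 2, 2, 2, 2, 2, 2) and L = D - A. L has integer entries, so p(x) = det(xI - L) has integer coefficients. Expanding the determinant yields x^8 - 16x^7 + 104x^6 - 352x^5 + 660x^4 - 672x^3 + 336x^2 - 64x. The constant term is 0 because L is singular (the all-ones vector lies in its kernel). The largest eigenvalue, 4, is at most the vertex count 8. There is one zero in the spectrum, matching the 1 component.

x^8 - 16x^7 + 104x^6 - 352x^5 + 660x^4 - 672x^3 + 336x^2 - 64x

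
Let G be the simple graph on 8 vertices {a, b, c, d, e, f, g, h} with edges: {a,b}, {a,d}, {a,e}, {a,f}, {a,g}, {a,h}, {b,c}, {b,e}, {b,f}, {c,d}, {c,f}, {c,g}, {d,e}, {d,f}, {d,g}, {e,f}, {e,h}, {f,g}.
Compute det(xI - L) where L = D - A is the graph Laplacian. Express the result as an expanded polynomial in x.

x^8 - 36x^7 + 543x^6 - 4434x^5 + 21081x^4 - 58020x^3 + 84861x^2 - 50176x

With the vertex order [a, b, c, d, e, f, g, h], the degrees are [6, 4, 4, 5, 5, 6, 4, 2], giving D = diag(6, 4, 4, 5, 5, 6, 4, 2) and L = D - A. L has integer entries, so p(x) = det(xI - L) has integer coefficients. Expanding the determinant yields x^8 - 36x^7 + 543x^6 - 4434x^5 + 21081x^4 - 58020x^3 + 84861x^2 - 50176x. The coefficient of x^7 equals -trace(L) = -36, matching the sum of degrees. By the matrix-tree theorem the graph has (1/8) * product of the nonzero eigenvalues = 6272 spanning trees.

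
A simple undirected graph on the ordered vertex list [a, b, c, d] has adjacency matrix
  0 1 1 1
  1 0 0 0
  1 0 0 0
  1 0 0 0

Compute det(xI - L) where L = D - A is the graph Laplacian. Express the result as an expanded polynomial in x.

x^4 - 6x^3 + 9x^2 - 4x

Reading degrees in the order [a, b, c, d] gives [3, 1, 1, 1]; set D = diag(3, 1, 1, 1) and form L = D - A. L has integer entries, so p(x) = det(xI - L) has integer coefficients. Expanding the determinant yields x^4 - 6x^3 + 9x^2 - 4x. The constant term is 0 because L is singular (the all-ones vector lies in its kernel). The largest eigenvalue, 4, is at most the vertex count 4. The eigenvalues sum to 6, which equals trace(L) = 2|E|.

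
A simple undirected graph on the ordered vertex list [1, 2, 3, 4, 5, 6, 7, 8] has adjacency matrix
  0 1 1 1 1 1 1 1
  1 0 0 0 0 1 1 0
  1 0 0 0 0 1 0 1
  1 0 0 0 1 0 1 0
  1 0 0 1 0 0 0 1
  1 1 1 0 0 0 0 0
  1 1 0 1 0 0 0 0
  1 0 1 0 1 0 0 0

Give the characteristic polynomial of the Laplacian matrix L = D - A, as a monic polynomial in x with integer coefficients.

With the vertex order [1, 2, 3, 4, 5, 6, 7, 8], the degrees are [7, 3, 3, 3, 3, 3, 3, 3], giving D = diag(7, 3, 3, 3, 3, 3, 3, 3) and L = D - A. L has integer entries, so p(x) = det(xI - L) has integer coefficients. Expanding the determinant yields x^8 - 28x^7 + 322x^6 - 1974x^5 + 6965x^4 - 14126x^3 + 15225x^2 - 6728x. The constant term is 0 because L is singular (the all-ones vector lies in its kernel). By the matrix-tree theorem the graph has (1/8) * product of the nonzero eigenvalues = 841 spanning trees.

x^8 - 28x^7 + 322x^6 - 1974x^5 + 6965x^4 - 14126x^3 + 15225x^2 - 6728x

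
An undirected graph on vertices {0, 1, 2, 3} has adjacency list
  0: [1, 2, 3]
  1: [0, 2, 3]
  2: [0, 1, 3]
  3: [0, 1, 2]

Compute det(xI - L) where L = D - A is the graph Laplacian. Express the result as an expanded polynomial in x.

Each diagonal entry of L is the vertex degree and each off-diagonal entry is -1 where an edge is present, 0 otherwise; in the order [0, 1, 2, 3] the diagonal is [3, 3, 3, 3]. L has integer entries, so p(x) = det(xI - L) has integer coefficients. Expanding the determinant yields x^4 - 12x^3 + 48x^2 - 64x. Since p(0) = det(-L) = 0, x divides p(x). The eigenvalues sum to 12, which equals trace(L) = 2|E|.

x^4 - 12x^3 + 48x^2 - 64x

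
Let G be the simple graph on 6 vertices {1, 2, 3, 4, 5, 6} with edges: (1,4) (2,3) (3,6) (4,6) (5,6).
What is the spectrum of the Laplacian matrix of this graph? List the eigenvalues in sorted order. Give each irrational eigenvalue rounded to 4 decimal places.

[0, 0.3820, 0.6972, 2, 2.6180, 4.3028]

With the vertex order [1, 2, 3, 4, 5, 6], the degrees are [1, 1, 2, 2, 1, 3], giving D = diag(1, 1, 2, 2, 1, 3) and L = D - A. Diagonalising L (or applying a numerical eigensolver to the 6x6 matrix) gives the spectrum above. The single zero eigenvalue shows the graph is connected.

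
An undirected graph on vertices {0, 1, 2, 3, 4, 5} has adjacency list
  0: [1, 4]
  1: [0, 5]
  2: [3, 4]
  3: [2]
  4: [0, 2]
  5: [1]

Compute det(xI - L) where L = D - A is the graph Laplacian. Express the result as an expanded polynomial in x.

x^6 - 10x^5 + 36x^4 - 56x^3 + 35x^2 - 6x

Reading degrees in the order [0, 1, 2, 3, 4, 5] gives [2, 2, 2, 1, 2, 1]; set D = diag(2, 2, 2, 1, 2, 1) and form L = D - A. Computing det(xI - L) by cofactor expansion (or equivalently via sum-over-permutations) gives x^6 - 10x^5 + 36x^4 - 56x^3 + 35x^2 - 6x. Since p(0) = det(-L) = 0, x divides p(x). By the matrix-tree theorem the graph has (1/6) * product of the nonzero eigenvalues = 1 spanning tree. The largest eigenvalue, 3.7321, is at most the vertex count 6.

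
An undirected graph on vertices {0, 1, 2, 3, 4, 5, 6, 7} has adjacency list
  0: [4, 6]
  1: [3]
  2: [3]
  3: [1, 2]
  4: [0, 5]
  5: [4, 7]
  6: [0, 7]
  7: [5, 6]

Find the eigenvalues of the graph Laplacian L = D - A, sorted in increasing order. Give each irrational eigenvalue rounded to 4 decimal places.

With the vertex order [0, 1, 2, 3, 4, 5, 6, 7], the degrees are [2, 1, 1, 2, 2, 2, 2, 2], giving D = diag(2, 1, 1, 2, 2, 2, 2, 2) and L = D - A. The multiplicity of 0 as a Laplacian eigenvalue equals the number of connected components. The 2 zero eigenvalues correspond to the 2 connected components. The eigenvalues sum to 14, which equals trace(L) = 2|E|.

[0, 0, 1, 1.3820, 1.3820, 3, 3.6180, 3.6180]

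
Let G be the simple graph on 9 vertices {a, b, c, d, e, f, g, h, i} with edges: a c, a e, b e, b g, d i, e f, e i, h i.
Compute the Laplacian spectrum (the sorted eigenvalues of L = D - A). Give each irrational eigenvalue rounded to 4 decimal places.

[0, 0.3047, 0.3820, 0.7566, 1, 2.0960, 2.6180, 3.4609, 5.3818]

Each diagonal entry of L is the vertex degree and each off-diagonal entry is -1 where an edge is present, 0 otherwise; in the order [a, b, c, d, e, f, g, h, i] the diagonal is [2, 2, 1, 1, 4, 1, 1, 1, 3]. Since every row of L sums to 0, the all-ones vector is in the kernel and 0 is an eigenvalue. By the matrix-tree theorem the graph has (1/9) * product of the nonzero eigenvalues = 1 spanning tree. The eigenvalues sum to 16, which equals trace(L) = 2|E|.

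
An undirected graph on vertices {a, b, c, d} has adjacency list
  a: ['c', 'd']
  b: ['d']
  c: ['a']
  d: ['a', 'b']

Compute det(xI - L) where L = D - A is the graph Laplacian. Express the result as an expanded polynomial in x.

Reading degrees in the order [a, b, c, d] gives [2, 1, 1, 2]; set D = diag(2, 1, 1, 2) and form L = D - A. Computing det(xI - L) by cofactor expansion (or equivalently via sum-over-permutations) gives x^4 - 6x^3 + 10x^2 - 4x. The constant term is 0 because L is singular (the all-ones vector lies in its kernel). There is one zero in the spectrum, matching the 1 component.

x^4 - 6x^3 + 10x^2 - 4x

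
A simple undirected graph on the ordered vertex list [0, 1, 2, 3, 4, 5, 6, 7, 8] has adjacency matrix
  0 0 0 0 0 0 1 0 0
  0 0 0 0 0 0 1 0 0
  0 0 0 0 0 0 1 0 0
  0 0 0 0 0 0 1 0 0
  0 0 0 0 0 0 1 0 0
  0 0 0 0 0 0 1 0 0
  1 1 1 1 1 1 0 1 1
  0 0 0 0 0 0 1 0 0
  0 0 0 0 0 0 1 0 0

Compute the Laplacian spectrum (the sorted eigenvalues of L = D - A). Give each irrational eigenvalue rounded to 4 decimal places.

[0, 1, 1, 1, 1, 1, 1, 1, 9]

Reading degrees in the order [0, 1, 2, 3, 4, 5, 6, 7, 8] gives [1, 1, 1, 1, 1, 1, 8, 1, 1]; set D = diag(1, 1, 1, 1, 1, 1, 8, 1, 1) and form L = D - A. Since every row of L sums to 0, the all-ones vector is in the kernel and 0 is an eigenvalue.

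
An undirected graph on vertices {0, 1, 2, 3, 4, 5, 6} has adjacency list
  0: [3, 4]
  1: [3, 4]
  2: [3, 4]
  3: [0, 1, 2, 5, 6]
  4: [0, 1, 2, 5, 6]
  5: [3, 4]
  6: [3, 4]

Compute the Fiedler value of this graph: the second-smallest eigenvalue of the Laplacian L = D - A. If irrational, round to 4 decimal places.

With the vertex order [0, 1, 2, 3, 4, 5, 6], the degrees are [2, 2, 2, 5, 5, 2, 2], giving D = diag(2, 2, 2, 5, 5, 2, 2) and L = D - A. Computing the eigenvalues of L and sorting gives [0, 2, 2, 2, 2, 5, 7]. The Fiedler value lambda_2 = 2 is strictly positive, so the graph is connected. The largest eigenvalue, 7, is at most the vertex count 7. There is one zero in the spectrum, matching the 1 component.

2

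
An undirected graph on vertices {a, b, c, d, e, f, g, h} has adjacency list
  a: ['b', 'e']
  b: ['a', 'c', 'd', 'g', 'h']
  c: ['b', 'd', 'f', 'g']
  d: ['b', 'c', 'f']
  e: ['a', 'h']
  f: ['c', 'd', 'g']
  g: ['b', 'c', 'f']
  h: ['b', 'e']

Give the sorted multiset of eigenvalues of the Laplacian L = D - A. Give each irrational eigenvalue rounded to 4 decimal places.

[0, 0.6277, 2, 3, 3, 4, 5, 6.3723]

With the vertex order [a, b, c, d, e, f, g, h], the degrees are [2, 5, 4, 3, 2, 3, 3, 2], giving D = diag(2, 5, 4, 3, 2, 3, 3, 2) and L = D - A. The multiplicity of 0 as a Laplacian eigenvalue equals the number of connected components. The single zero eigenvalue shows the graph is connected. There is one zero in the spectrum, matching the 1 component. By the matrix-tree theorem the graph has (1/8) * product of the nonzero eigenvalues = 180 spanning trees.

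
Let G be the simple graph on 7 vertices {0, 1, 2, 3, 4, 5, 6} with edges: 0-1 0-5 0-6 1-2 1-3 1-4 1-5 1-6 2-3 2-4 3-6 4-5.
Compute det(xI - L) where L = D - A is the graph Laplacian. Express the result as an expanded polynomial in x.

Reading degrees in the order [0, 1, 2, 3, 4, 5, 6] gives [3, 6, 3, 3, 3, 3, 3]; set D = diag(3, 6, 3, 3, 3, 3, 3) and form L = D - A. L has integer entries, so p(x) = det(xI - L) has integer coefficients. Expanding the determinant yields x^7 - 24x^6 + 231x^5 - 1140x^4 + 3036x^3 - 4128x^2 + 2240x. The constant term is 0 because L is singular (the all-ones vector lies in its kernel). There is one zero in the spectrum, matching the 1 component. The eigenvalues sum to 24, which equals trace(L) = 2|E|.

x^7 - 24x^6 + 231x^5 - 1140x^4 + 3036x^3 - 4128x^2 + 2240x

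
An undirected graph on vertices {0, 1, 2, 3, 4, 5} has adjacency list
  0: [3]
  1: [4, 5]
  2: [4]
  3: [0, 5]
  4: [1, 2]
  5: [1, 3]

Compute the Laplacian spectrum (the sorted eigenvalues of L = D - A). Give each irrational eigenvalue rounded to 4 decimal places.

Each diagonal entry of L is the vertex degree and each off-diagonal entry is -1 where an edge is present, 0 otherwise; in the order [0, 1, 2, 3, 4, 5] the diagonal is [1, 2, 1, 2, 2, 2]. L is symmetric positive semidefinite, so every eigenvalue is real and nonnegative. The single zero eigenvalue shows the graph is connected.

[0, 0.2679, 1, 2, 3, 3.7321]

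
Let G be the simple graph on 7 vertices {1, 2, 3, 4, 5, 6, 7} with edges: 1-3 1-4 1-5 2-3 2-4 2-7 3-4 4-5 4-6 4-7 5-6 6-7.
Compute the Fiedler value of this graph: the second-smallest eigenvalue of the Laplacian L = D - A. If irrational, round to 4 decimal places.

2

Each diagonal entry of L is the vertex degree and each off-diagonal entry is -1 where an edge is present, 0 otherwise; in the order [1, 2, 3, 4, 5, 6, 7] the diagonal is [3, 3, 3, 6, 3, 3, 3]. Computing the eigenvalues of L and sorting gives [0, 2, 2, 4, 4, 5, 7]. The Fiedler value lambda_2 = 2 is strictly positive, so the graph is connected.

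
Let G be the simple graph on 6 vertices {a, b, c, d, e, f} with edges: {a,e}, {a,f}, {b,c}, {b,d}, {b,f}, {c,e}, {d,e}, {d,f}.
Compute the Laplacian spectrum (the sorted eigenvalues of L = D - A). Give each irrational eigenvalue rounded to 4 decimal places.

[0, 1.5858, 2, 3, 4.4142, 5]

Reading degrees in the order [a, b, c, d, e, f] gives [2, 3, 2, 3, 3, 3]; set D = diag(2, 3, 2, 3, 3, 3) and form L = D - A. Diagonalising L (or applying a numerical eigensolver to the 6x6 matrix) gives the spectrum above.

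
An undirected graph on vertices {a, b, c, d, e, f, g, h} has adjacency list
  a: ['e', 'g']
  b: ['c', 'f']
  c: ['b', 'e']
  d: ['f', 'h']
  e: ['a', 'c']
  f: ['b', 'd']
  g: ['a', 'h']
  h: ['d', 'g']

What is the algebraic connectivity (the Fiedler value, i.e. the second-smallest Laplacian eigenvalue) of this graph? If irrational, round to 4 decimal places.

0.5858

With the vertex order [a, b, c, d, e, f, g, h], the degrees are [2, 2, 2, 2, 2, 2, 2, 2], giving D = diag(2, 2, 2, 2, 2, 2, 2, 2) and L = D - A. Computing the eigenvalues of L and sorting gives [0, 0.5858, 0.5858, 2, 2, 3.4142, 3.4142, 4]. The Fiedler value lambda_2 = 0.5858 is strictly positive, so the graph is connected. There is one zero in the spectrum, matching the 1 component. By the matrix-tree theorem the graph has (1/8) * product of the nonzero eigenvalues = 8 spanning trees.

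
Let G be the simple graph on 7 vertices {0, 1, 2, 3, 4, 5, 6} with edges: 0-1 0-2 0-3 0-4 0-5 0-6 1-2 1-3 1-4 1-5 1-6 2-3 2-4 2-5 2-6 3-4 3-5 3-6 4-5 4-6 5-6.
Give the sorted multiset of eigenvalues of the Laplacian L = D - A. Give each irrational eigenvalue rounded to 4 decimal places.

Each diagonal entry of L is the vertex degree and each off-diagonal entry is -1 where an edge is present, 0 otherwise; in the order [0, 1, 2, 3, 4, 5, 6] the diagonal is [6, 6, 6, 6, 6, 6, 6]. The multiplicity of 0 as a Laplacian eigenvalue equals the number of connected components. The single zero eigenvalue shows the graph is connected. By the matrix-tree theorem the graph has (1/7) * product of the nonzero eigenvalues = 16807 spanning trees. The largest eigenvalue, 7, is at most the vertex count 7.

[0, 7, 7, 7, 7, 7, 7]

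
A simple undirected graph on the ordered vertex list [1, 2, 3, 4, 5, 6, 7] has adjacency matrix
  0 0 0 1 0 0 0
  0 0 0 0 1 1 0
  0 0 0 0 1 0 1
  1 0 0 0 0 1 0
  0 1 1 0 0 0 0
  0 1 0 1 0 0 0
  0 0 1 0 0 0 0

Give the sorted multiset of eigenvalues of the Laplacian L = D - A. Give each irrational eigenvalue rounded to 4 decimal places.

Reading degrees in the order [1, 2, 3, 4, 5, 6, 7] gives [1, 2, 2, 2, 2, 2, 1]; set D = diag(1, 2, 2, 2, 2, 2, 1) and form L = D - A. The multiplicity of 0 as a Laplacian eigenvalue equals the number of connected components. The single zero eigenvalue shows the graph is connected. There is one zero in the spectrum, matching the 1 component. The eigenvalues sum to 12, which equals trace(L) = 2|E|.

[0, 0.1981, 0.7530, 1.5550, 2.4450, 3.2470, 3.8019]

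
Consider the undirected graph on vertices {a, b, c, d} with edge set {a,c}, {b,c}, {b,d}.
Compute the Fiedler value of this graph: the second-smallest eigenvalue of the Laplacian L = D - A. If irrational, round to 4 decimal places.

0.5858

Each diagonal entry of L is the vertex degree and each off-diagonal entry is -1 where an edge is present, 0 otherwise; in the order [a, b, c, d] the diagonal is [1, 2, 2, 1]. Computing the eigenvalues of L and sorting gives [0, 0.5858, 2, 3.4142]. The Fiedler value lambda_2 = 0.5858 is strictly positive, so the graph is connected. The eigenvalues sum to 6, which equals trace(L) = 2|E|. There is one zero in the spectrum, matching the 1 component.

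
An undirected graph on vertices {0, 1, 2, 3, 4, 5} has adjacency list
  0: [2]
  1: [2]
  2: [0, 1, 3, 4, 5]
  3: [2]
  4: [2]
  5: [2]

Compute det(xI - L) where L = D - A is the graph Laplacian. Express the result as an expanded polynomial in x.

Reading degrees in the order [0, 1, 2, 3, 4, 5] gives [1, 1, 5, 1, 1, 1]; set D = diag(1, 1, 5, 1, 1, 1) and form L = D - A. The eigenvalues of L are [0, 1, 1, 1, 1, 6]; the characteristic polynomial is the product of (x - lambda_i), which multiplies out to x^6 - 10x^5 + 30x^4 - 40x^3 + 25x^2 - 6x. Since p(0) = det(-L) = 0, x divides p(x). By the matrix-tree theorem the graph has (1/6) * product of the nonzero eigenvalues = 1 spanning tree.

x^6 - 10x^5 + 30x^4 - 40x^3 + 25x^2 - 6x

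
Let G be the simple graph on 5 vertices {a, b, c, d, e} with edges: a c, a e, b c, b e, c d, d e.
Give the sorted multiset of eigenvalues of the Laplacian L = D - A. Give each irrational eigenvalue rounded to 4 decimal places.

With the vertex order [a, b, c, d, e], the degrees are [2, 2, 3, 2, 3], giving D = diag(2, 2, 3, 2, 3) and L = D - A. The multiplicity of 0 as a Laplacian eigenvalue equals the number of connected components. The single zero eigenvalue shows the graph is connected. The largest eigenvalue, 5, is at most the vertex count 5. By the matrix-tree theorem the graph has (1/5) * product of the nonzero eigenvalues = 12 spanning trees.

[0, 2, 2, 3, 5]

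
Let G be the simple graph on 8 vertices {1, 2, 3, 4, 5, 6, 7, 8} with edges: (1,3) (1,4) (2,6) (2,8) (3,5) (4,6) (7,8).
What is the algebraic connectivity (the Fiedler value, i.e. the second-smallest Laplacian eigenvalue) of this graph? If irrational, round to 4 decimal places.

Reading degrees in the order [1, 2, 3, 4, 5, 6, 7, 8] gives [2, 2, 2, 2, 1, 2, 1, 2]; set D = diag(2, 2, 2, 2, 1, 2, 1, 2) and form L = D - A. The sorted Laplacian eigenvalues are [0, 0.1522, 0.5858, 1.2346, 2, 2.7654, 3.4142, 3.8478]; the algebraic connectivity is the second entry, 0.1522.

0.1522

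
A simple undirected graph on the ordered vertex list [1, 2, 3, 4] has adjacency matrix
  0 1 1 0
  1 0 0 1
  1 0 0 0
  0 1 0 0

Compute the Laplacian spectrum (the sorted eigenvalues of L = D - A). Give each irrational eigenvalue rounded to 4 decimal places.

[0, 0.5858, 2, 3.4142]

Each diagonal entry of L is the vertex degree and each off-diagonal entry is -1 where an edge is present, 0 otherwise; in the order [1, 2, 3, 4] the diagonal is [2, 2, 1, 1]. The multiplicity of 0 as a Laplacian eigenvalue equals the number of connected components. The eigenvalues sum to 6, which equals trace(L) = 2|E|. The largest eigenvalue, 3.4142, is at most the vertex count 4.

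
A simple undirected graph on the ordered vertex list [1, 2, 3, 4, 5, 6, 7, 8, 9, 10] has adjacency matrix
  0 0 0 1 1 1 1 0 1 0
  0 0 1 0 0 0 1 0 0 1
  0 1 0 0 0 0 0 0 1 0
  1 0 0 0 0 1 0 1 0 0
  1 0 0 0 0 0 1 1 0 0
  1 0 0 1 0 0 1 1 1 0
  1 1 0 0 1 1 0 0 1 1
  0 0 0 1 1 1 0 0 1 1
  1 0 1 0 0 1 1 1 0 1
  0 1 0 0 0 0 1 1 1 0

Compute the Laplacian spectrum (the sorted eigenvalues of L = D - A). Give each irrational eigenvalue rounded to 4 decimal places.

Each diagonal entry of L is the vertex degree and each off-diagonal entry is -1 where an edge is present, 0 otherwise; in the order [1, 2, 3, 4, 5, 6, 7, 8, 9, 10] the diagonal is [5, 3, 2, 3, 3, 5, 6, 5, 6, 4]. The multiplicity of 0 as a Laplacian eigenvalue equals the number of connected components.

[0, 1.3021, 2.5825, 2.9149, 3.8434, 4.3419, 5.4340, 6.5812, 7.2044, 7.7955]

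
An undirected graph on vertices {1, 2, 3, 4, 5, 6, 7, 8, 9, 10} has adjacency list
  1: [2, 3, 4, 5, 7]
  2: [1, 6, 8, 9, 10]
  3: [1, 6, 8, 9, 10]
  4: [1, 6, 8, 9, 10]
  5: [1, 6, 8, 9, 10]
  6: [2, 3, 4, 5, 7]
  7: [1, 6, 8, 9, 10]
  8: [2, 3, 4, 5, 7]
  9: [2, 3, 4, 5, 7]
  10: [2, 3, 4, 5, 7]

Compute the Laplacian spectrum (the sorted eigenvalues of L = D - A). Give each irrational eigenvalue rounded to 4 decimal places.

[0, 5, 5, 5, 5, 5, 5, 5, 5, 10]

Reading degrees in the order [1, 2, 3, 4, 5, 6, 7, 8, 9, 10] gives [5, 5, 5, 5, 5, 5, 5, 5, 5, 5]; set D = diag(5, 5, 5, 5, 5, 5, 5, 5, 5, 5) and form L = D - A. The multiplicity of 0 as a Laplacian eigenvalue equals the number of connected components. There is one zero in the spectrum, matching the 1 component.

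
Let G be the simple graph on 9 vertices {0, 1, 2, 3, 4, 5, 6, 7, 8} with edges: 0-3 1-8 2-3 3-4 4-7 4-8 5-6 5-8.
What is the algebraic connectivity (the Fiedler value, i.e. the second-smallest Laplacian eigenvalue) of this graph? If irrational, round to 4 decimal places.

Each diagonal entry of L is the vertex degree and each off-diagonal entry is -1 where an edge is present, 0 otherwise; in the order [0, 1, 2, 3, 4, 5, 6, 7, 8] the diagonal is [1, 1, 1, 3, 3, 2, 1, 1, 3]. Computing the eigenvalues of L and sorting gives [0, 0.2118, 0.5546, 0.7223, 1, 2.0782, 2.7338, 3.8525, 4.8468]. The Fiedler value lambda_2 = 0.2118 is strictly positive, so the graph is connected. The eigenvalues sum to 16, which equals trace(L) = 2|E|.

0.2118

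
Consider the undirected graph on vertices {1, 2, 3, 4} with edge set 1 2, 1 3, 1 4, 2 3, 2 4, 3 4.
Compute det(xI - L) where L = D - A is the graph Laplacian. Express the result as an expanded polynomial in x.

x^4 - 12x^3 + 48x^2 - 64x

With the vertex order [1, 2, 3, 4], the degrees are [3, 3, 3, 3], giving D = diag(3, 3, 3, 3) and L = D - A. L has integer entries, so p(x) = det(xI - L) has integer coefficients. Expanding the determinant yields x^4 - 12x^3 + 48x^2 - 64x. Since p(0) = det(-L) = 0, x divides p(x). The largest eigenvalue, 4, is at most the vertex count 4.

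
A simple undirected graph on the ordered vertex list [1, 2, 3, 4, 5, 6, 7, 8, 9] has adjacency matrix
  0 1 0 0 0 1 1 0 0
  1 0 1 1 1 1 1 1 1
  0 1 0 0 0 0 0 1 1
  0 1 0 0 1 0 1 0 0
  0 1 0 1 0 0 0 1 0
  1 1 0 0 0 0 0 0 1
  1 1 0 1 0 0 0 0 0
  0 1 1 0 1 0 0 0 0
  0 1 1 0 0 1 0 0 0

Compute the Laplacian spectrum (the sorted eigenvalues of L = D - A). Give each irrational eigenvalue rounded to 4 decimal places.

Each diagonal entry of L is the vertex degree and each off-diagonal entry is -1 where an edge is present, 0 otherwise; in the order [1, 2, 3, 4, 5, 6, 7, 8, 9] the diagonal is [3, 8, 3, 3, 3, 3, 3, 3, 3]. L is symmetric positive semidefinite, so every eigenvalue is real and nonnegative. The single zero eigenvalue shows the graph is connected. The eigenvalues sum to 32, which equals trace(L) = 2|E|.

[0, 1.5858, 1.5858, 3, 3, 4.4142, 4.4142, 5, 9]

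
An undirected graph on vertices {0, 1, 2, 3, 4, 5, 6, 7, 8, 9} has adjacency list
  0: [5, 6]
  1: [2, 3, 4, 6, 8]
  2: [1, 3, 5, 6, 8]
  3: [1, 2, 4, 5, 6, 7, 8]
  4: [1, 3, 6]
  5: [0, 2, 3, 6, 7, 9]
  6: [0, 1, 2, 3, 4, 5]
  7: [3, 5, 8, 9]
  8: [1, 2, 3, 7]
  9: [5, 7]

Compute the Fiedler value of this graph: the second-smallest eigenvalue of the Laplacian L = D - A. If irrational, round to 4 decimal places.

1.4811

With the vertex order [0, 1, 2, 3, 4, 5, 6, 7, 8, 9], the degrees are [2, 5, 5, 7, 3, 6, 6, 4, 4, 2], giving D = diag(2, 5, 5, 7, 3, 6, 6, 4, 4, 2) and L = D - A. The smallest Laplacian eigenvalue is always 0. The next one, lambda_2 = 1.4811, measures how hard the graph is to disconnect: larger values mean better connectivity.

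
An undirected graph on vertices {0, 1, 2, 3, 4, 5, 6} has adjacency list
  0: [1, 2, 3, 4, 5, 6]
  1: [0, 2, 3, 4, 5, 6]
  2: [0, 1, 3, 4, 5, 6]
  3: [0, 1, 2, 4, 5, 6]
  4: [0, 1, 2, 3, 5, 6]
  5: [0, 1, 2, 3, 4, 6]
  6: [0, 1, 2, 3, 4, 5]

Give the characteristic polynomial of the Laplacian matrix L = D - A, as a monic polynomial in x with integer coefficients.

Reading degrees in the order [0, 1, 2, 3, 4, 5, 6] gives [6, 6, 6, 6, 6, 6, 6]; set D = diag(6, 6, 6, 6, 6, 6, 6) and form L = D - A. Computing det(xI - L) by cofactor expansion (or equivalently via sum-over-permutations) gives x^7 - 42x^6 + 735x^5 - 6860x^4 + 36015x^3 - 100842x^2 + 117649x. Since p(0) = det(-L) = 0, x divides p(x).

x^7 - 42x^6 + 735x^5 - 6860x^4 + 36015x^3 - 100842x^2 + 117649x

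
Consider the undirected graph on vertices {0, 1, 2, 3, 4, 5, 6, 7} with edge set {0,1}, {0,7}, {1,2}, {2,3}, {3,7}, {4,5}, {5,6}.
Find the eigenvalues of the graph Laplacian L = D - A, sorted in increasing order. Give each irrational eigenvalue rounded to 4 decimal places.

[0, 0, 1, 1.3820, 1.3820, 3, 3.6180, 3.6180]

Each diagonal entry of L is the vertex degree and each off-diagonal entry is -1 where an edge is present, 0 otherwise; in the order [0, 1, 2, 3, 4, 5, 6, 7] the diagonal is [2, 2, 2, 2, 1, 2, 1, 2]. Diagonalising L (or applying a numerical eigensolver to the 8x8 matrix) gives the spectrum above. The 2 zero eigenvalues correspond to the 2 connected components. The eigenvalues sum to 14, which equals trace(L) = 2|E|.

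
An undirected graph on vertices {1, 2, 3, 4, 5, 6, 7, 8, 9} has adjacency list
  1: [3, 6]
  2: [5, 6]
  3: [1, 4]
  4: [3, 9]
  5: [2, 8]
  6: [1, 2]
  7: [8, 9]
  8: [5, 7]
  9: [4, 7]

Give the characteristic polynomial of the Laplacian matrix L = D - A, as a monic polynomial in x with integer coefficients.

x^9 - 18x^8 + 135x^7 - 546x^6 + 1287x^5 - 1782x^4 + 1386x^3 - 540x^2 + 81x

With the vertex order [1, 2, 3, 4, 5, 6, 7, 8, 9], the degrees are [2, 2, 2, 2, 2, 2, 2, 2, 2], giving D = diag(2, 2, 2, 2, 2, 2, 2, 2, 2) and L = D - A. Computing det(xI - L) by cofactor expansion (or equivalently via sum-over-permutations) gives x^9 - 18x^8 + 135x^7 - 546x^6 + 1287x^5 - 1782x^4 + 1386x^3 - 540x^2 + 81x. Since p(0) = det(-L) = 0, x divides p(x). The eigenvalues sum to 18, which equals trace(L) = 2|E|.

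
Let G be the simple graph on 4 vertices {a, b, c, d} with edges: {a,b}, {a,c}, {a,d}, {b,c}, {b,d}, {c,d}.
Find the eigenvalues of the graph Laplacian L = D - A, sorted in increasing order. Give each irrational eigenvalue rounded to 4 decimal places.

With the vertex order [a, b, c, d], the degrees are [3, 3, 3, 3], giving D = diag(3, 3, 3, 3) and L = D - A. The multiplicity of 0 as a Laplacian eigenvalue equals the number of connected components. There is one zero in the spectrum, matching the 1 component.

[0, 4, 4, 4]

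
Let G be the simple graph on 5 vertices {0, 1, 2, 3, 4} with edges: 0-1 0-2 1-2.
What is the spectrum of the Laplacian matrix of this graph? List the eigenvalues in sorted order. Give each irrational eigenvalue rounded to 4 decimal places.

[0, 0, 0, 3, 3]

Reading degrees in the order [0, 1, 2, 3, 4] gives [2, 2, 2, 0, 0]; set D = diag(2, 2, 2, 0, 0) and form L = D - A. Since every row of L sums to 0, the all-ones vector is in the kernel and 0 is an eigenvalue. The 3 zero eigenvalues correspond to the 3 connected components. There are 3 zeros in the spectrum, matching the 3 components. The largest eigenvalue, 3, is at most the vertex count 5.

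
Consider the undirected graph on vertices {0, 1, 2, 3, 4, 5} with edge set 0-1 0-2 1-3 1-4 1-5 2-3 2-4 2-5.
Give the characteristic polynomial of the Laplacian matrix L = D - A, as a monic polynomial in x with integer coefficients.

Each diagonal entry of L is the vertex degree and each off-diagonal entry is -1 where an edge is present, 0 otherwise; in the order [0, 1, 2, 3, 4, 5] the diagonal is [2, 4, 4, 2, 2, 2]. The eigenvalues of L are [0, 2, 2, 2, 4, 6]; the characteristic polynomial is the product of (x - lambda_i), which multiplies out to x^6 - 16x^5 + 96x^4 - 272x^3 + 368x^2 - 192x. Since p(0) = det(-L) = 0, x divides p(x). The largest eigenvalue, 6, is at most the vertex count 6.

x^6 - 16x^5 + 96x^4 - 272x^3 + 368x^2 - 192x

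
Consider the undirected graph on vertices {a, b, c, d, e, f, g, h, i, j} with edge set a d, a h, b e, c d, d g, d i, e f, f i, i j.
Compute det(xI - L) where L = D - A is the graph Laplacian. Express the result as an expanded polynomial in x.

x^10 - 18x^9 + 132x^8 - 514x^7 + 1161x^6 - 1562x^5 + 1239x^4 - 552x^3 + 123x^2 - 10x

With the vertex order [a, b, c, d, e, f, g, h, i, j], the degrees are [2, 1, 1, 4, 2, 2, 1, 1, 3, 1], giving D = diag(2, 1, 1, 4, 2, 2, 1, 1, 3, 1) and L = D - A. L has integer entries, so p(x) = det(xI - L) has integer coefficients. Expanding the determinant yields x^10 - 18x^9 + 132x^8 - 514x^7 + 1161x^6 - 1562x^5 + 1239x^4 - 552x^3 + 123x^2 - 10x. The constant term is 0 because L is singular (the all-ones vector lies in its kernel).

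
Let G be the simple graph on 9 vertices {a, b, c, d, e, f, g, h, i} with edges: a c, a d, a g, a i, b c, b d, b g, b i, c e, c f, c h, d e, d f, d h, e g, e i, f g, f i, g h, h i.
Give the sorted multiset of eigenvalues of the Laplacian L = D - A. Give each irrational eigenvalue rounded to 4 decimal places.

Each diagonal entry of L is the vertex degree and each off-diagonal entry is -1 where an edge is present, 0 otherwise; in the order [a, b, c, d, e, f, g, h, i] the diagonal is [4, 4, 5, 5, 4, 4, 5, 4, 5]. The multiplicity of 0 as a Laplacian eigenvalue equals the number of connected components. By the matrix-tree theorem the graph has (1/9) * product of the nonzero eigenvalues = 32000 spanning trees. The eigenvalues sum to 40, which equals trace(L) = 2|E|.

[0, 4, 4, 4, 4, 5, 5, 5, 9]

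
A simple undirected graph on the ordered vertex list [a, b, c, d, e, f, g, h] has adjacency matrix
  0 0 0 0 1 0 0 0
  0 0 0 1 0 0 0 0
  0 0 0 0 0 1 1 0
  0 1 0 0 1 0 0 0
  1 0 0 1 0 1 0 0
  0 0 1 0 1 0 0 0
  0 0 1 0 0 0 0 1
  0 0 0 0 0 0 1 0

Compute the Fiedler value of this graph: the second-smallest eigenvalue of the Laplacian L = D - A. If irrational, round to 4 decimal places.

Reading degrees in the order [a, b, c, d, e, f, g, h] gives [1, 1, 2, 2, 3, 2, 2, 1]; set D = diag(1, 1, 2, 2, 3, 2, 2, 1) and form L = D - A. Computing the eigenvalues of L and sorting gives [0, 0.1864, 0.5858, 1, 2, 2.4707, 3.4142, 4.3429]. The Fiedler value lambda_2 = 0.1864 is strictly positive, so the graph is connected. The largest eigenvalue, 4.3429, is at most the vertex count 8.

0.1864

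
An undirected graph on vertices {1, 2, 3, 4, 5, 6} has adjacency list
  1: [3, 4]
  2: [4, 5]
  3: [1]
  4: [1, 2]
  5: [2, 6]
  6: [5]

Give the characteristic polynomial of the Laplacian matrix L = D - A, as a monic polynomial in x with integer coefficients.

x^6 - 10x^5 + 36x^4 - 56x^3 + 35x^2 - 6x

Reading degrees in the order [1, 2, 3, 4, 5, 6] gives [2, 2, 1, 2, 2, 1]; set D = diag(2, 2, 1, 2, 2, 1) and form L = D - A. L has integer entries, so p(x) = det(xI - L) has integer coefficients. Expanding the determinant yields x^6 - 10x^5 + 36x^4 - 56x^3 + 35x^2 - 6x. Since p(0) = det(-L) = 0, x divides p(x). By the matrix-tree theorem the graph has (1/6) * product of the nonzero eigenvalues = 1 spanning tree. The largest eigenvalue, 3.7321, is at most the vertex count 6.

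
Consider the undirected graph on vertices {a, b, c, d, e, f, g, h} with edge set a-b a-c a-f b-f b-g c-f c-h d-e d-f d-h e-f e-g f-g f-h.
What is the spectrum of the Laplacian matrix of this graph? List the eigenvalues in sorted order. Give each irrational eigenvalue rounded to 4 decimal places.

Each diagonal entry of L is the vertex degree and each off-diagonal entry is -1 where an edge is present, 0 otherwise; in the order [a, b, c, d, e, f, g, h] the diagonal is [3, 3, 3, 3, 3, 7, 3, 3]. The multiplicity of 0 as a Laplacian eigenvalue equals the number of connected components. The eigenvalues sum to 28, which equals trace(L) = 2|E|.

[0, 1.7530, 1.7530, 3.4450, 3.4450, 4.8019, 4.8019, 8]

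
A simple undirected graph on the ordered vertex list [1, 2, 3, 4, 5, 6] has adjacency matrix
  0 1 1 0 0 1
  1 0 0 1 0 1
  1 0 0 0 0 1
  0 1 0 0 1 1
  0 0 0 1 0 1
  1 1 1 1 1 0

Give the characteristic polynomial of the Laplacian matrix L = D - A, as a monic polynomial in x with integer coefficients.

x^6 - 18x^5 + 123x^4 - 396x^3 + 595x^2 - 330x

Reading degrees in the order [1, 2, 3, 4, 5, 6] gives [3, 3, 2, 3, 2, 5]; set D = diag(3, 3, 2, 3, 2, 5) and form L = D - A. L has integer entries, so p(x) = det(xI - L) has integer coefficients. Expanding the determinant yields x^6 - 18x^5 + 123x^4 - 396x^3 + 595x^2 - 330x. The coefficient of x^5 equals -trace(L) = -18, matching the sum of degrees.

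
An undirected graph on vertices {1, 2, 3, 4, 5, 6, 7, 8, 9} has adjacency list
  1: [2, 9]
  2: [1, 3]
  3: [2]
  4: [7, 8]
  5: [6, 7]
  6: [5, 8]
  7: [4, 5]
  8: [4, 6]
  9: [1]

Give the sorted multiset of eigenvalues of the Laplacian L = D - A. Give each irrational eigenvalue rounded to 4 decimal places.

[0, 0, 0.5858, 1.3820, 1.3820, 2, 3.4142, 3.6180, 3.6180]

Reading degrees in the order [1, 2, 3, 4, 5, 6, 7, 8, 9] gives [2, 2, 1, 2, 2, 2, 2, 2, 1]; set D = diag(2, 2, 1, 2, 2, 2, 2, 2, 1) and form L = D - A. Since every row of L sums to 0, the all-ones vector is in the kernel and 0 is an eigenvalue. The 2 zero eigenvalues correspond to the 2 connected components. The largest eigenvalue, 3.6180, is at most the vertex count 9. The eigenvalues sum to 16, which equals trace(L) = 2|E|.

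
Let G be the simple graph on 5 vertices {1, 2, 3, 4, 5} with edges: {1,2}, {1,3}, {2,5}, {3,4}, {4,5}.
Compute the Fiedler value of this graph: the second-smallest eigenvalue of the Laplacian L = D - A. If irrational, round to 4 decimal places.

Each diagonal entry of L is the vertex degree and each off-diagonal entry is -1 where an edge is present, 0 otherwise; in the order [1, 2, 3, 4, 5] the diagonal is [2, 2, 2, 2, 2]. The smallest Laplacian eigenvalue is always 0. The next one, lambda_2 = 1.3820, measures how hard the graph is to disconnect: larger values mean better connectivity. The largest eigenvalue, 3.6180, is at most the vertex count 5. There is one zero in the spectrum, matching the 1 component.

1.3820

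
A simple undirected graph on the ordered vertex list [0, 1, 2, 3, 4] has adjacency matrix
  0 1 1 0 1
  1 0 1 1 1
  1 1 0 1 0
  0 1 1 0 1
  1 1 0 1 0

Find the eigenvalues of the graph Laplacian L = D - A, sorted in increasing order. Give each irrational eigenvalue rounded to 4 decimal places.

[0, 3, 3, 5, 5]

Each diagonal entry of L is the vertex degree and each off-diagonal entry is -1 where an edge is present, 0 otherwise; in the order [0, 1, 2, 3, 4] the diagonal is [3, 4, 3, 3, 3]. Since every row of L sums to 0, the all-ones vector is in the kernel and 0 is an eigenvalue. The single zero eigenvalue shows the graph is connected. The eigenvalues sum to 16, which equals trace(L) = 2|E|.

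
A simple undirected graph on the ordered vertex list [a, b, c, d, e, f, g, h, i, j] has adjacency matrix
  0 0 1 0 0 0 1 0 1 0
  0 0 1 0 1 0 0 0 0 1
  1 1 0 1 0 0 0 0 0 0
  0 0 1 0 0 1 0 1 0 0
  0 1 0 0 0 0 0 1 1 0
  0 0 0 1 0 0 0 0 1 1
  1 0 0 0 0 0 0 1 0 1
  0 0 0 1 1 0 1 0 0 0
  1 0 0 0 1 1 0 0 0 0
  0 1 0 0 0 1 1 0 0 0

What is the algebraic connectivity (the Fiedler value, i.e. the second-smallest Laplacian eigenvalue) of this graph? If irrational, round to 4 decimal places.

2

Each diagonal entry of L is the vertex degree and each off-diagonal entry is -1 where an edge is present, 0 otherwise; in the order [a, b, c, d, e, f, g, h, i, j] the diagonal is [3, 3, 3, 3, 3, 3, 3, 3, 3, 3]. The sorted Laplacian eigenvalues are [0, 2, 2, 2, 2, 2, 5, 5, 5, 5]; the algebraic connectivity is the second entry, 2. The largest eigenvalue, 5, is at most the vertex count 10.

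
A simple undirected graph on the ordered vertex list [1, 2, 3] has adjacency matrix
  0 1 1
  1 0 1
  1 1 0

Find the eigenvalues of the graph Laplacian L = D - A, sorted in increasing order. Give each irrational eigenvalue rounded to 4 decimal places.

[0, 3, 3]

Reading degrees in the order [1, 2, 3] gives [2, 2, 2]; set D = diag(2, 2, 2) and form L = D - A. Since every row of L sums to 0, the all-ones vector is in the kernel and 0 is an eigenvalue. The largest eigenvalue, 3, is at most the vertex count 3.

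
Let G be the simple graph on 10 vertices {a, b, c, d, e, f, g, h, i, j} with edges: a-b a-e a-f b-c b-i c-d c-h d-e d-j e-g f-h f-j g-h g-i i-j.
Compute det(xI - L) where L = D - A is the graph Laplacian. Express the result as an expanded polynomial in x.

x^10 - 30x^9 + 390x^8 - 2880x^7 + 13305x^6 - 39882x^5 + 77640x^4 - 94800x^3 + 66000x^2 - 20000x

Reading degrees in the order [a, b, c, d, e, f, g, h, i, j] gives [3, 3, 3, 3, 3, 3, 3, 3, 3, 3]; set D = diag(3, 3, 3, 3, 3, 3, 3, 3, 3, 3) and form L = D - A. Computing det(xI - L) by cofactor expansion (or equivalently via sum-over-permutations) gives x^10 - 30x^9 + 390x^8 - 2880x^7 + 13305x^6 - 39882x^5 + 77640x^4 - 94800x^3 + 66000x^2 - 20000x. The constant term is 0 because L is singular (the all-ones vector lies in its kernel).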